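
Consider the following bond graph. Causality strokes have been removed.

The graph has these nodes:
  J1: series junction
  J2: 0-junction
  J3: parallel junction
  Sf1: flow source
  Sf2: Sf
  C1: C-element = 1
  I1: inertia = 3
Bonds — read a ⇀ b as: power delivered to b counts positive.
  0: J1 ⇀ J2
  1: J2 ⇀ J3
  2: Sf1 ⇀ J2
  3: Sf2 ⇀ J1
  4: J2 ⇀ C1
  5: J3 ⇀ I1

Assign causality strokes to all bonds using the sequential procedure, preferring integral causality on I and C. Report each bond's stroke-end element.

#2 →Sf1  (Sf1: flow source, stroke at near end)
#3 →Sf2  (source Sf2 imposes f)
#0 →J1  (1-jn J1 has f-setter on 3)
#4 →J2  (C1 outputs effort q/C1)
#1 →J3  (common-e at J2 fixed by 4)
#5 →I1  (J3 effort already set via bond 1)

bond 0 →J1
bond 1 →J3
bond 2 →Sf1
bond 3 →Sf2
bond 4 →J2
bond 5 →I1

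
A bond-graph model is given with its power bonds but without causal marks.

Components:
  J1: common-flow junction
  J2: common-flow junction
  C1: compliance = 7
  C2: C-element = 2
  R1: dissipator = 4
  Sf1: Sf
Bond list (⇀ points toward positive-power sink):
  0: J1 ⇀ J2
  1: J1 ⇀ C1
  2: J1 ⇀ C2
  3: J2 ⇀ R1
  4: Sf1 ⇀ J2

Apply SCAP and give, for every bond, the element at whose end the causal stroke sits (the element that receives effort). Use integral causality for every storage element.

β0 stroke at J2
β1 stroke at J1
β2 stroke at J1
β3 stroke at J2
β4 stroke at Sf1

bond 4 |Sf1  (Sf1 (Sf) sets flow on bond)
bond 0 |J2  (common-f at J2 fixed by 4)
bond 3 |J2  (common-f at J2 fixed by 4)
bond 1 |J1  (1-jn J1 has f-setter on 0)
bond 2 |J1  (1-jn J1 has f-setter on 0)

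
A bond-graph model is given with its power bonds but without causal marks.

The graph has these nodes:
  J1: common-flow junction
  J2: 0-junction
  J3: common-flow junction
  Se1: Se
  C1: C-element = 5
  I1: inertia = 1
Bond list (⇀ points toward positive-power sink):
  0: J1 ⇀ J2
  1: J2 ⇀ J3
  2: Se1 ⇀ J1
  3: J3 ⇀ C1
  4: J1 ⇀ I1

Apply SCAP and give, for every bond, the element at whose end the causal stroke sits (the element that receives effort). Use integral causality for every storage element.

#2 stroke→J1  (source Se1 imposes e)
#3 stroke→J3  (C1 integral (e out))
#1 stroke→J2  (closing 1-jn rule on J3)
#0 stroke→J1  (0-jn J2 has e-setter on 1)
#4 stroke→I1  (J1 needs exactly one f-in)

bond 0 stroke→J1
bond 1 stroke→J2
bond 2 stroke→J1
bond 3 stroke→J3
bond 4 stroke→I1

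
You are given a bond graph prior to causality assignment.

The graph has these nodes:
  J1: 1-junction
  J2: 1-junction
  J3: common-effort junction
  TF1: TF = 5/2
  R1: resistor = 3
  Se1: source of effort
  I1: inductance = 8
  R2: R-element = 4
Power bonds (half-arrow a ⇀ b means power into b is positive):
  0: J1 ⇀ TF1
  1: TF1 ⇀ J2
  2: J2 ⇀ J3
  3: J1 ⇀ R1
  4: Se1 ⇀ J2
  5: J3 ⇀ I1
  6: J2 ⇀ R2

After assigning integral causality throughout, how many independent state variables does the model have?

1  (I1 all integral)

β4 stroke→J2  (source Se1 imposes e)
β5 stroke→I1  (I1 integral (f out))
β2 stroke→J3  (J3 needs exactly one e-in)
β1 stroke→J2  (1-jn J2 has f-setter on 2)
β6 stroke→J2  (1-jn J2 has f-setter on 2)
β0 stroke→TF1  (TF TF1: opposite of bond 1)
β3 stroke→J1  (J1 flow already set via bond 0)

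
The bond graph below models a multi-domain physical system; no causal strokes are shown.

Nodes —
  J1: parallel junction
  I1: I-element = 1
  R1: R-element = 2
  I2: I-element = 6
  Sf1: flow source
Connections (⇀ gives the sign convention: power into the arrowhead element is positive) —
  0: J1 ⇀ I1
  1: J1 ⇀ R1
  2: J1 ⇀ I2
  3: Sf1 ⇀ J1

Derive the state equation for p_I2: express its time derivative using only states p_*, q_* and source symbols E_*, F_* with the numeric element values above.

β3 |Sf1  (Sf1 fixes flow; stroke at Sf1)
β0 |I1  (prefer integral on I1)
β2 |I2  (I2 outputs flow p/I2)
β1 |J1  (J1: last free bond brings effort in)

dp_I2/dt = 2*F_Sf1 - 2*p_I1 - p_I2/3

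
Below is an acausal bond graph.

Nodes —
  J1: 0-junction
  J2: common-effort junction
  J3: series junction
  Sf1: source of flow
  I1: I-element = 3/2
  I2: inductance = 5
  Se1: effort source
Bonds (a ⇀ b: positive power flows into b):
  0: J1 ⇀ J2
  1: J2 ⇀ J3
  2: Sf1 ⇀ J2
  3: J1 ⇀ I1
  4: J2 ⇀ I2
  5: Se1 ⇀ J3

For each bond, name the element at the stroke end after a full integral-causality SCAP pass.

b0 stroke→J1
b1 stroke→J2
b2 stroke→Sf1
b3 stroke→I1
b4 stroke→I2
b5 stroke→J3

b2 |Sf1  (Sf1 (Sf) sets flow on bond)
b5 |J3  (source Se1 imposes e)
b1 |J2  (closing 1-jn rule on J3)
b0 |J1  (common-e at J2 fixed by 1)
b4 |I2  (common-e at J2 fixed by 1)
b3 |I1  (common-e at J1 fixed by 0)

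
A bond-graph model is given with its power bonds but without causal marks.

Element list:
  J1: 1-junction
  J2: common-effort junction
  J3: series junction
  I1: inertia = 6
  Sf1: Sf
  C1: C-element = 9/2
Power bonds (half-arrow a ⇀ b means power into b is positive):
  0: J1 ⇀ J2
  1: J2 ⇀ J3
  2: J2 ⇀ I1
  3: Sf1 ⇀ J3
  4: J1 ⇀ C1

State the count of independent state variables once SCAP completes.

2  (C1, I1 all integral)

b3 stroke→Sf1  (Sf1 fixes flow; stroke at Sf1)
b1 stroke→J3  (J3: bond 3 brought flow, rest push out)
b2 stroke→I1  (I1: I, integral causality)
b0 stroke→J2  (only one effort-in slot at J2)
b4 stroke→J1  (common-f at J1 fixed by 0)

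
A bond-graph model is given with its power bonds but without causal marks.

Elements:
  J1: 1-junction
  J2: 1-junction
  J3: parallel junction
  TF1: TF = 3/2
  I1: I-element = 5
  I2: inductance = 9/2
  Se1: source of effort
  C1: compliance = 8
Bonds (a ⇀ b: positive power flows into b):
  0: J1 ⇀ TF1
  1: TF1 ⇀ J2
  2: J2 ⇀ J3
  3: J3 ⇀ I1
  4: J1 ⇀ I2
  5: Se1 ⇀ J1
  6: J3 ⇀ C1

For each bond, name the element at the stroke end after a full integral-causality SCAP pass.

β0 stroke at J1
β1 stroke at TF1
β2 stroke at J2
β3 stroke at I1
β4 stroke at I2
β5 stroke at J1
β6 stroke at J3

b5 stroke→J1  (source Se1 imposes e)
b3 stroke→I1  (prefer integral on I1)
b4 stroke→I2  (I2 integral (f out))
b0 stroke→J1  (common-f at J1 fixed by 4)
b1 stroke→TF1  (TF TF1: opposite of bond 0)
b2 stroke→J2  (common-f at J2 fixed by 1)
b6 stroke→J3  (J3: last free bond brings effort in)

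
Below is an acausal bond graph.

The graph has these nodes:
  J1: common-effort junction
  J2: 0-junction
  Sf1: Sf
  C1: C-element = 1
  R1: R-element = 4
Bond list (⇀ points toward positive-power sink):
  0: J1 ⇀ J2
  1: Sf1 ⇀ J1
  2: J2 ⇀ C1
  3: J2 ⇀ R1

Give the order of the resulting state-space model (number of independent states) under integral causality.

1  (C1 all integral)

β1 →Sf1  (Sf1 fixes flow; stroke at Sf1)
β0 →J1  (J1: last free bond brings effort in)
β2 →J2  (C1: C, integral causality)
β3 →R1  (J2: bond 2 brought effort, rest push out)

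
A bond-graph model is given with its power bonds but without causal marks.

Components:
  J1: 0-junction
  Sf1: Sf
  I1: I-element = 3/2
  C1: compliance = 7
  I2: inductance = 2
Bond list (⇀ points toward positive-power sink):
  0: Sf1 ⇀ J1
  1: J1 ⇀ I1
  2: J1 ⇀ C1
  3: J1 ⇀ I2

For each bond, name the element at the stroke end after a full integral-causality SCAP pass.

β0 stroke at Sf1
β1 stroke at I1
β2 stroke at J1
β3 stroke at I2

b0 stroke at Sf1  (Sf1: flow source, stroke at near end)
b1 stroke at I1  (I1: I, integral causality)
b2 stroke at J1  (C1 outputs effort q/C1)
b3 stroke at I2  (J1: bond 2 brought effort, rest push out)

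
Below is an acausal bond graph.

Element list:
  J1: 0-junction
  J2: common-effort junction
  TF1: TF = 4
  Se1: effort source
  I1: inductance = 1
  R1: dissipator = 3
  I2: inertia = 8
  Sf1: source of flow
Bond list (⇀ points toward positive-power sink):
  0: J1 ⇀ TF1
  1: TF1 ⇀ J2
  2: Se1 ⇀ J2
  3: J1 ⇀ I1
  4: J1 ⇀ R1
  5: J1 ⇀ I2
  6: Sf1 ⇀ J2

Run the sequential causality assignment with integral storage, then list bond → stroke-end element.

bond 0 stroke at J1
bond 1 stroke at TF1
bond 2 stroke at J2
bond 3 stroke at I1
bond 4 stroke at R1
bond 5 stroke at I2
bond 6 stroke at Sf1

#2 →J2  (Se1 (Se) sets effort on bond)
#6 →Sf1  (source Sf1 imposes f)
#1 →TF1  (common-e at J2 fixed by 2)
#0 →J1  (TF1 one-in-one-out from 1)
#3 →I1  (J1 effort already set via bond 0)
#4 →R1  (0-jn J1 has e-setter on 0)
#5 →I2  (common-e at J1 fixed by 0)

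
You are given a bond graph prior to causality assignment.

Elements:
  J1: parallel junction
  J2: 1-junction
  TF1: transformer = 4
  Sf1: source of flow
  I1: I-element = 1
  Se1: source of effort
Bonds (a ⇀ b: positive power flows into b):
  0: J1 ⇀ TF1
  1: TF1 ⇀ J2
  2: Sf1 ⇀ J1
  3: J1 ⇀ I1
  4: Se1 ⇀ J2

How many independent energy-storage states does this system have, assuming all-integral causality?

1  (I1 all integral)

β2 stroke at Sf1  (Sf1 (Sf) sets flow on bond)
β4 stroke at J2  (source Se1 imposes e)
β1 stroke at TF1  (closing 1-jn rule on J2)
β0 stroke at J1  (TF1 one-in-one-out from 1)
β3 stroke at I1  (0-jn J1 has e-setter on 0)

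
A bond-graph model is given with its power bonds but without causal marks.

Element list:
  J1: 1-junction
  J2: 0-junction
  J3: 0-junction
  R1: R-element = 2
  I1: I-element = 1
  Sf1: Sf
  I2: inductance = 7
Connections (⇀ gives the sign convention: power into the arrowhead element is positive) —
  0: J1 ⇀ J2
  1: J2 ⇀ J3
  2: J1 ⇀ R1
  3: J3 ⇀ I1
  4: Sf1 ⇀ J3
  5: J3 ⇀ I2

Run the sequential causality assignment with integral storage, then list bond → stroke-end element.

b4 stroke→Sf1  (source Sf1 imposes f)
b3 stroke→I1  (I1 integral (f out))
b5 stroke→I2  (I2 outputs flow p/I2)
b1 stroke→J3  (closing 0-jn rule on J3)
b0 stroke→J2  (J2: last free bond brings effort in)
b2 stroke→J1  (J1 flow already set via bond 0)

bond 0 |J2
bond 1 |J3
bond 2 |J1
bond 3 |I1
bond 4 |Sf1
bond 5 |I2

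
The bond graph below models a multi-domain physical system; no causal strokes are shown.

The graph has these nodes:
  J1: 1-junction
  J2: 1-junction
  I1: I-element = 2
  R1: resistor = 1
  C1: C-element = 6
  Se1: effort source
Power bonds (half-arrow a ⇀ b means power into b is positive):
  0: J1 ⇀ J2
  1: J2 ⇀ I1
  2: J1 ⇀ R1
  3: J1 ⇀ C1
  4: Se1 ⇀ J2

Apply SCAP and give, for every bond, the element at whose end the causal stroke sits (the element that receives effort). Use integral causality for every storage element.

b4 →J2  (Se1 fixes effort; stroke away)
b1 →I1  (I1 outputs flow p/I1)
b0 →J2  (common-f at J2 fixed by 1)
b2 →J1  (J1: bond 0 brought flow, rest push out)
b3 →J1  (J1 flow already set via bond 0)

β0 stroke→J2
β1 stroke→I1
β2 stroke→J1
β3 stroke→J1
β4 stroke→J2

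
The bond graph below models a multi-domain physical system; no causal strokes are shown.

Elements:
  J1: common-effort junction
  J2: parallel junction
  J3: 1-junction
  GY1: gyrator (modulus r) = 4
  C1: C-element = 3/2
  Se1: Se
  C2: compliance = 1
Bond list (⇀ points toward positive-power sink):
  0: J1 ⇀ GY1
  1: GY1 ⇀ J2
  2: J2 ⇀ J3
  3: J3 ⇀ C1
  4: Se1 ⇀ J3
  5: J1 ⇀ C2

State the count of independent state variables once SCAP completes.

2  (C1, C2 all integral)

β4 |J3  (Se1: effort source, stroke at far end)
β3 |J3  (prefer integral on C1)
β2 |J2  (only one flow-in slot at J3)
β1 |GY1  (J2: bond 2 brought effort, rest push out)
β0 |GY1  (GY1 both-in/both-out from 1)
β5 |J1  (only one effort-in slot at J1)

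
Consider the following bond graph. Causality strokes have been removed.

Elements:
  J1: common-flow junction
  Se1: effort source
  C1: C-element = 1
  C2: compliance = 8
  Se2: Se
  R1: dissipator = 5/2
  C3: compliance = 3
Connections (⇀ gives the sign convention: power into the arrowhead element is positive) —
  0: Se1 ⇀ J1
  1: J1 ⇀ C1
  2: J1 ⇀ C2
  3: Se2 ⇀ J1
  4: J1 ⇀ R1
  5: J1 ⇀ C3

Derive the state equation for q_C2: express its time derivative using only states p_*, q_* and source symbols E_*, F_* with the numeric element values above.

dq_C2/dt = 2*E_Se1/5 + 2*E_Se2/5 - 2*q_C1/5 - q_C2/20 - 2*q_C3/15

bond 0 |J1  (Se1: effort source, stroke at far end)
bond 3 |J1  (Se2: effort source, stroke at far end)
bond 1 |J1  (C1 integral (e out))
bond 2 |J1  (C2: C, integral causality)
bond 5 |J1  (C3 outputs effort q/C3)
bond 4 |R1  (J1: last free bond brings flow in)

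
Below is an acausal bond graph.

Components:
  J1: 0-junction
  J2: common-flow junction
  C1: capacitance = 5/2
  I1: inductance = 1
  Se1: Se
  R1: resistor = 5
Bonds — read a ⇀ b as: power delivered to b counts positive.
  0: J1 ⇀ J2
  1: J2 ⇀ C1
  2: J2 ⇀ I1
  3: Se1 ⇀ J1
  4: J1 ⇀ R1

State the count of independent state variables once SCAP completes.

2  (C1, I1 all integral)

β3 stroke→J1  (Se1 (Se) sets effort on bond)
β0 stroke→J2  (J1 effort already set via bond 3)
β4 stroke→R1  (J1 effort already set via bond 3)
β1 stroke→J2  (C1: C, integral causality)
β2 stroke→I1  (J2 needs exactly one f-in)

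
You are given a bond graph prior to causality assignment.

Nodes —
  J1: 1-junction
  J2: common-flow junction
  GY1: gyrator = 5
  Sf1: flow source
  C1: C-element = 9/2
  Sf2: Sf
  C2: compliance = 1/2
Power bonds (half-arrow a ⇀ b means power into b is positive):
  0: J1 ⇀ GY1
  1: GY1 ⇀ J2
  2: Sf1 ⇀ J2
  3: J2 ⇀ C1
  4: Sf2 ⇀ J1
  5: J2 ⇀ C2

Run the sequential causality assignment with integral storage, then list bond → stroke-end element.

β2 |Sf1  (Sf1 fixes flow; stroke at Sf1)
β4 |Sf2  (Sf2 (Sf) sets flow on bond)
β0 |J1  (J1 flow already set via bond 4)
β1 |J2  (J2 flow already set via bond 2)
β3 |J2  (common-f at J2 fixed by 2)
β5 |J2  (J2: bond 2 brought flow, rest push out)

β0 →J1
β1 →J2
β2 →Sf1
β3 →J2
β4 →Sf2
β5 →J2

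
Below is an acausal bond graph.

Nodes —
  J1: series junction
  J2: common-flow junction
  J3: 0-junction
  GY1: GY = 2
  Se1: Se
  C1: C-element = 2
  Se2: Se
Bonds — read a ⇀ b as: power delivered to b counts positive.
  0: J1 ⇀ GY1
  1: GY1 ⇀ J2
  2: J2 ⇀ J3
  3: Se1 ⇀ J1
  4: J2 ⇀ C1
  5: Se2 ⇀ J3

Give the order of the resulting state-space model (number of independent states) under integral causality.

1  (C1 all integral)

β3 |J1  (Se1: effort source, stroke at far end)
β5 |J3  (source Se2 imposes e)
β0 |GY1  (only one flow-in slot at J1)
β2 |J2  (common-e at J3 fixed by 5)
β1 |GY1  (through GY1, causality inverts; strokes same side of GY1)
β4 |J2  (J2 flow already set via bond 1)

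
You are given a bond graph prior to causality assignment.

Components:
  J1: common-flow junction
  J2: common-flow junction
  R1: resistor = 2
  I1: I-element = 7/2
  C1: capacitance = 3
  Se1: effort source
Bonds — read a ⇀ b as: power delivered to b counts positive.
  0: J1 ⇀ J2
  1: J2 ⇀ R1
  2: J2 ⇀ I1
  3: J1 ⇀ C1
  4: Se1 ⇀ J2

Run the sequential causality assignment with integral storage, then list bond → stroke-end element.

#4 stroke→J2  (Se1: effort source, stroke at far end)
#2 stroke→I1  (I1 integral (f out))
#0 stroke→J2  (1-jn J2 has f-setter on 2)
#1 stroke→J2  (J2: bond 2 brought flow, rest push out)
#3 stroke→J1  (J1 flow already set via bond 0)

#0 |J2
#1 |J2
#2 |I1
#3 |J1
#4 |J2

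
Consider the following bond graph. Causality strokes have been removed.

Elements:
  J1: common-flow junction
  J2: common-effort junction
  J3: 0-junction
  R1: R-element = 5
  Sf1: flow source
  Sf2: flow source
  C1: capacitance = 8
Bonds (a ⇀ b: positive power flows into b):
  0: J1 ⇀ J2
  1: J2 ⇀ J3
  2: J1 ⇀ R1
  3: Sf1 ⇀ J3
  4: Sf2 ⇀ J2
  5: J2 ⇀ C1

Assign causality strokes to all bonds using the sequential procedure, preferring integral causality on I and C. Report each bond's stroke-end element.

bond 3 →Sf1  (source Sf1 imposes f)
bond 4 →Sf2  (source Sf2 imposes f)
bond 1 →J3  (J3: last free bond brings effort in)
bond 5 →J2  (prefer integral on C1)
bond 0 →J1  (J2 effort already set via bond 5)
bond 2 →R1  (closing 1-jn rule on J1)

b0 →J1
b1 →J3
b2 →R1
b3 →Sf1
b4 →Sf2
b5 →J2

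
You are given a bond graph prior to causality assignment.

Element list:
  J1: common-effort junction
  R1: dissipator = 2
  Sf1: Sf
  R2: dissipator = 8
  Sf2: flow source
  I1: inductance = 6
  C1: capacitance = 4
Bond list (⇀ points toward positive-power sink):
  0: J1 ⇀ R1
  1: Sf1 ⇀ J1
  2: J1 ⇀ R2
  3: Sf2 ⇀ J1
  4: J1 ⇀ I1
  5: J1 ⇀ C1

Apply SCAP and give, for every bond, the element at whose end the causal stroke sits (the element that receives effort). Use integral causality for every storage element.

#1 →Sf1  (source Sf1 imposes f)
#3 →Sf2  (Sf2: flow source, stroke at near end)
#4 →I1  (prefer integral on I1)
#5 →J1  (C1 integral (e out))
#0 →R1  (0-jn J1 has e-setter on 5)
#2 →R2  (J1 effort already set via bond 5)

β0 stroke→R1
β1 stroke→Sf1
β2 stroke→R2
β3 stroke→Sf2
β4 stroke→I1
β5 stroke→J1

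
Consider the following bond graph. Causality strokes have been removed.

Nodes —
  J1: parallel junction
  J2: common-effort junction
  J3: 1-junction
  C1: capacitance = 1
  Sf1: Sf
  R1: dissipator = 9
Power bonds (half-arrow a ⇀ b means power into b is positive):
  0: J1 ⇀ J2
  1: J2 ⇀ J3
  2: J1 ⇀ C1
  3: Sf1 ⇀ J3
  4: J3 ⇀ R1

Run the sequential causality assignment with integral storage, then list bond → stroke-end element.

β0 stroke at J2
β1 stroke at J3
β2 stroke at J1
β3 stroke at Sf1
β4 stroke at J3

#3 |Sf1  (Sf1: flow source, stroke at near end)
#1 |J3  (J3: bond 3 brought flow, rest push out)
#4 |J3  (1-jn J3 has f-setter on 3)
#0 |J2  (only one effort-in slot at J2)
#2 |J1  (only one effort-in slot at J1)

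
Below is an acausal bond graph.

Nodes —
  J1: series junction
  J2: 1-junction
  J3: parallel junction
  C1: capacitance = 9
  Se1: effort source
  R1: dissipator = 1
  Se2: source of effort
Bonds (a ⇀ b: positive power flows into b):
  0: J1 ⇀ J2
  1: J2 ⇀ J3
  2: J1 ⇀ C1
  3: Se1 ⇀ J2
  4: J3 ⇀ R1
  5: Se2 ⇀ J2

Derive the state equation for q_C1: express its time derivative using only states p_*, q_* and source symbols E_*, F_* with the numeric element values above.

β3 →J2  (Se1 fixes effort; stroke away)
β5 →J2  (source Se2 imposes e)
β2 →J1  (C1: C, integral causality)
β0 →J2  (J1 needs exactly one f-in)
β1 →J3  (closing 1-jn rule on J2)
β4 →R1  (J3 effort already set via bond 1)

dq_C1/dt = E_Se1 + E_Se2 - q_C1/9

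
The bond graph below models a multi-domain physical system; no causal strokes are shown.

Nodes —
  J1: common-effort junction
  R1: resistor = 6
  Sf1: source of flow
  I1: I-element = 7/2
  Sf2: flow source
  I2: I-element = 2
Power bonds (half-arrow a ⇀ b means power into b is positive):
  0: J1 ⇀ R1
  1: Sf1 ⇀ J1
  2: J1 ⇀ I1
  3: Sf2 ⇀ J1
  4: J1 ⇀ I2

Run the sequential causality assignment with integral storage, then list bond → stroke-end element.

b1 →Sf1  (source Sf1 imposes f)
b3 →Sf2  (source Sf2 imposes f)
b2 →I1  (I1 outputs flow p/I1)
b4 →I2  (I2 outputs flow p/I2)
b0 →J1  (only one effort-in slot at J1)

b0 stroke at J1
b1 stroke at Sf1
b2 stroke at I1
b3 stroke at Sf2
b4 stroke at I2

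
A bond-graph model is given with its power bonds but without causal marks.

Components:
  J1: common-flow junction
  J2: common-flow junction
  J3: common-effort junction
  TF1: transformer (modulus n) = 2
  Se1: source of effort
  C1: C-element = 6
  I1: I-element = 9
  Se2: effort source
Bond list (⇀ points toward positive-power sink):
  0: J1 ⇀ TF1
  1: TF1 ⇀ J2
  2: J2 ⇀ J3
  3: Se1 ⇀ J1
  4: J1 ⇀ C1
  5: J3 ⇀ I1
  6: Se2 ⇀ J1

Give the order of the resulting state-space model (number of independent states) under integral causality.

b3 stroke→J1  (Se1 fixes effort; stroke away)
b6 stroke→J1  (source Se2 imposes e)
b4 stroke→J1  (C1 integral (e out))
b0 stroke→TF1  (only one flow-in slot at J1)
b1 stroke→J2  (TF1: transformer flips bond 0)
b2 stroke→J3  (only one flow-in slot at J2)
b5 stroke→I1  (J3 effort already set via bond 2)

2  (C1, I1 all integral)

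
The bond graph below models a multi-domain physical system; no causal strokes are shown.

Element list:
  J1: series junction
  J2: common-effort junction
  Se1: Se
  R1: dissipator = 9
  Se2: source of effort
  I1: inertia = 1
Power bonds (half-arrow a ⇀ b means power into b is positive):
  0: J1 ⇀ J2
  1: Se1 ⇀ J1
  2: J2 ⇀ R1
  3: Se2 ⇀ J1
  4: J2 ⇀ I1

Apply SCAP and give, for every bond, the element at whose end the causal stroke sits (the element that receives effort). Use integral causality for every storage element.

β1 →J1  (Se1: effort source, stroke at far end)
β3 →J1  (Se2 (Se) sets effort on bond)
β0 →J2  (J1 needs exactly one f-in)
β2 →R1  (0-jn J2 has e-setter on 0)
β4 →I1  (0-jn J2 has e-setter on 0)

#0 |J2
#1 |J1
#2 |R1
#3 |J1
#4 |I1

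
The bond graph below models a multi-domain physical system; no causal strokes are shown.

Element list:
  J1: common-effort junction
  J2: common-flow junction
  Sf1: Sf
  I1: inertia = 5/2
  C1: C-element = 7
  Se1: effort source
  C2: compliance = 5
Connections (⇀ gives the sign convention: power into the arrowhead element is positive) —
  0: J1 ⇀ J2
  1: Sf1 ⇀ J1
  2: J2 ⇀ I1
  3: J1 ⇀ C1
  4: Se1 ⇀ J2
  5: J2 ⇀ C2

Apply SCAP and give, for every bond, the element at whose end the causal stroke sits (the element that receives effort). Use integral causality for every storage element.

#0 |J2
#1 |Sf1
#2 |I1
#3 |J1
#4 |J2
#5 |J2

b1 stroke at Sf1  (Sf1 fixes flow; stroke at Sf1)
b4 stroke at J2  (Se1 fixes effort; stroke away)
b2 stroke at I1  (prefer integral on I1)
b0 stroke at J2  (common-f at J2 fixed by 2)
b5 stroke at J2  (1-jn J2 has f-setter on 2)
b3 stroke at J1  (J1: last free bond brings effort in)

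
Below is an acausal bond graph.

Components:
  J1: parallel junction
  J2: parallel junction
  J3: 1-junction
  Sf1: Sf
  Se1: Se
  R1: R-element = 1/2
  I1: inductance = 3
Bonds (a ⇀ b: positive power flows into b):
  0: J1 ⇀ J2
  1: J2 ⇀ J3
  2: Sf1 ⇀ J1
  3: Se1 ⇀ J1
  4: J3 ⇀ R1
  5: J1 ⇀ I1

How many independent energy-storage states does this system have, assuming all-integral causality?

1  (I1 all integral)

bond 2 |Sf1  (Sf1 fixes flow; stroke at Sf1)
bond 3 |J1  (Se1: effort source, stroke at far end)
bond 0 |J2  (J1: bond 3 brought effort, rest push out)
bond 5 |I1  (common-e at J1 fixed by 3)
bond 1 |J3  (J2 effort already set via bond 0)
bond 4 |R1  (closing 1-jn rule on J3)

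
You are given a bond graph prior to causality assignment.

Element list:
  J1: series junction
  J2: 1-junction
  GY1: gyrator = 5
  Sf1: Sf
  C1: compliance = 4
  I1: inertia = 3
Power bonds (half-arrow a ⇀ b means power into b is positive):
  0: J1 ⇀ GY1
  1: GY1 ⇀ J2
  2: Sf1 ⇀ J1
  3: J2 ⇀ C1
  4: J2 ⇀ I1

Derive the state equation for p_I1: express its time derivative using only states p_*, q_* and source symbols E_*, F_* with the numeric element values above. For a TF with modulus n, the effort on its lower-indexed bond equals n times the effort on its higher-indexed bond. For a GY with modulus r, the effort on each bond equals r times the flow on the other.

dp_I1/dt = 5*F_Sf1 - q_C1/4

bond 2 →Sf1  (Sf1: flow source, stroke at near end)
bond 0 →J1  (J1: bond 2 brought flow, rest push out)
bond 1 →J2  (GY1: gyrator matches bond 0)
bond 3 →J2  (C1 outputs effort q/C1)
bond 4 →I1  (closing 1-jn rule on J2)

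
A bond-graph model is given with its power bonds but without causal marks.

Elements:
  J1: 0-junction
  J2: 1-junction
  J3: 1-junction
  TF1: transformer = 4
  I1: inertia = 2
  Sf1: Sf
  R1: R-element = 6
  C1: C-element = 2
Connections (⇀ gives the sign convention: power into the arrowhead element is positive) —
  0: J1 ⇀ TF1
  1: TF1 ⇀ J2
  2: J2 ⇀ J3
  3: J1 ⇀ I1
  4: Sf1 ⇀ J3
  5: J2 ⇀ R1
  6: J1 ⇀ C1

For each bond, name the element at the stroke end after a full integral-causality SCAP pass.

#0 stroke→TF1
#1 stroke→J2
#2 stroke→J3
#3 stroke→I1
#4 stroke→Sf1
#5 stroke→J2
#6 stroke→J1

#4 →Sf1  (source Sf1 imposes f)
#2 →J3  (1-jn J3 has f-setter on 4)
#1 →J2  (J2: bond 2 brought flow, rest push out)
#5 →J2  (J2 flow already set via bond 2)
#0 →TF1  (TF1: transformer flips bond 1)
#3 →I1  (I1: I, integral causality)
#6 →J1  (closing 0-jn rule on J1)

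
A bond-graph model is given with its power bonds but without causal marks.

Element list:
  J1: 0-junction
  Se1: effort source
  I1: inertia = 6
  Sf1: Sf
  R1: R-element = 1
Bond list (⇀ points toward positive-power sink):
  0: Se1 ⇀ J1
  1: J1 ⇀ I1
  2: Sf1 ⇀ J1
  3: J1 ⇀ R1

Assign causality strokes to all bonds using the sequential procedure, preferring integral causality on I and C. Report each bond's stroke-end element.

β0 stroke at J1
β1 stroke at I1
β2 stroke at Sf1
β3 stroke at R1

bond 0 stroke→J1  (Se1 (Se) sets effort on bond)
bond 2 stroke→Sf1  (Sf1 (Sf) sets flow on bond)
bond 1 stroke→I1  (J1 effort already set via bond 0)
bond 3 stroke→R1  (J1: bond 0 brought effort, rest push out)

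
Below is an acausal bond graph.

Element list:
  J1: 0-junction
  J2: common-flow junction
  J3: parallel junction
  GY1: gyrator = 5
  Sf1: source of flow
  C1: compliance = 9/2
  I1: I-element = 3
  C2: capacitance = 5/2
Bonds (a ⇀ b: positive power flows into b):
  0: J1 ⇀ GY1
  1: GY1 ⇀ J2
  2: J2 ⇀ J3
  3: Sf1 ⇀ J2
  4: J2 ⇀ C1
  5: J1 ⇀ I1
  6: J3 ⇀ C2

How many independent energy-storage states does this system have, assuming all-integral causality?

3  (C1, C2, I1 all integral)

b3 →Sf1  (Sf1: flow source, stroke at near end)
b1 →J2  (common-f at J2 fixed by 3)
b2 →J2  (1-jn J2 has f-setter on 3)
b4 →J2  (common-f at J2 fixed by 3)
b6 →J3  (only one effort-in slot at J3)
b0 →J1  (GY1: gyrator matches bond 1)
b5 →I1  (J1: bond 0 brought effort, rest push out)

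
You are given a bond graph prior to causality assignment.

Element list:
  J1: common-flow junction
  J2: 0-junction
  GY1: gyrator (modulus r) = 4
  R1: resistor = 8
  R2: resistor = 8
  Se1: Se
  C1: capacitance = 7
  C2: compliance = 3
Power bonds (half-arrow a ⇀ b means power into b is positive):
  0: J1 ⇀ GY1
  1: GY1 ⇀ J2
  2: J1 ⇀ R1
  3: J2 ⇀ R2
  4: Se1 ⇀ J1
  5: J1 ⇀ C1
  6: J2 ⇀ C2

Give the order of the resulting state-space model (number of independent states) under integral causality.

β4 stroke at J1  (source Se1 imposes e)
β5 stroke at J1  (prefer integral on C1)
β6 stroke at J2  (C2 integral (e out))
β1 stroke at GY1  (common-e at J2 fixed by 6)
β3 stroke at R2  (J2 effort already set via bond 6)
β0 stroke at GY1  (GY GY1: same side as bond 1)
β2 stroke at J1  (1-jn J1 has f-setter on 0)

2  (C1, C2 all integral)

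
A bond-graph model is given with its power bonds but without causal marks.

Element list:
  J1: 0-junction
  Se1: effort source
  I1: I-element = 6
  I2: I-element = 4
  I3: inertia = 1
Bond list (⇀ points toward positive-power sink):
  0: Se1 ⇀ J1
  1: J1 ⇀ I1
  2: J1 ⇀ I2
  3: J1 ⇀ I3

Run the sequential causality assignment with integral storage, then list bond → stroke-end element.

β0 stroke at J1  (Se1 fixes effort; stroke away)
β1 stroke at I1  (J1 effort already set via bond 0)
β2 stroke at I2  (J1: bond 0 brought effort, rest push out)
β3 stroke at I3  (0-jn J1 has e-setter on 0)

#0 →J1
#1 →I1
#2 →I2
#3 →I3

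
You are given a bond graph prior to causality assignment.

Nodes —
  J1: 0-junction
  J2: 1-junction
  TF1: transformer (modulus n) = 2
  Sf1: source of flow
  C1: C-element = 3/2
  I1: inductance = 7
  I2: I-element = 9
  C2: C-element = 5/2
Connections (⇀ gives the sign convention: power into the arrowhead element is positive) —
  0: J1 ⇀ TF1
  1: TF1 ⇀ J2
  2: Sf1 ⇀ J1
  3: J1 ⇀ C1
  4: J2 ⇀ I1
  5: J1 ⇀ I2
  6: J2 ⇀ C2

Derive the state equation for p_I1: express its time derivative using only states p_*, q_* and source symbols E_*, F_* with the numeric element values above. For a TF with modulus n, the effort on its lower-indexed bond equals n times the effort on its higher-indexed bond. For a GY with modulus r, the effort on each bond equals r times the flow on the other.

b2 stroke at Sf1  (Sf1 (Sf) sets flow on bond)
b3 stroke at J1  (C1 integral (e out))
b0 stroke at TF1  (J1 effort already set via bond 3)
b5 stroke at I2  (J1: bond 3 brought effort, rest push out)
b1 stroke at J2  (TF1 one-in-one-out from 0)
b4 stroke at I1  (I1: I, integral causality)
b6 stroke at J2  (common-f at J2 fixed by 4)

dp_I1/dt = q_C1/3 - 2*q_C2/5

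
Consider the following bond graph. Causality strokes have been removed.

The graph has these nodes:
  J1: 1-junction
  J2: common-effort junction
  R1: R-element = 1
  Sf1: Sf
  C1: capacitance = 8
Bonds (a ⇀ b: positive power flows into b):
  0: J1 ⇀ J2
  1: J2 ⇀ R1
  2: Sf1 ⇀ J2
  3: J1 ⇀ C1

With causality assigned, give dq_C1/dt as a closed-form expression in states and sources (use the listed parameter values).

dq_C1/dt = -F_Sf1 - q_C1/8

#2 |Sf1  (Sf1 (Sf) sets flow on bond)
#3 |J1  (C1 outputs effort q/C1)
#0 |J2  (J1 needs exactly one f-in)
#1 |R1  (J2: bond 0 brought effort, rest push out)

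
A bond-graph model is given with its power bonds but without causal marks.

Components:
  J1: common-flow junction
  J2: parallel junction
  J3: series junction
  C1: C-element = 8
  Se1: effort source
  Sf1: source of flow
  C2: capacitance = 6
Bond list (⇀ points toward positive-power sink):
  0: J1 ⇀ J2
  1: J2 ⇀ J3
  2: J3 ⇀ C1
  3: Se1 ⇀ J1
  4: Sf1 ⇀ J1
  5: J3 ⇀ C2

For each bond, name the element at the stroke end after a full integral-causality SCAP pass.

β3 →J1  (Se1 fixes effort; stroke away)
β4 →Sf1  (source Sf1 imposes f)
β0 →J1  (common-f at J1 fixed by 4)
β1 →J2  (only one effort-in slot at J2)
β2 →J3  (1-jn J3 has f-setter on 1)
β5 →J3  (J3 flow already set via bond 1)

#0 stroke at J1
#1 stroke at J2
#2 stroke at J3
#3 stroke at J1
#4 stroke at Sf1
#5 stroke at J3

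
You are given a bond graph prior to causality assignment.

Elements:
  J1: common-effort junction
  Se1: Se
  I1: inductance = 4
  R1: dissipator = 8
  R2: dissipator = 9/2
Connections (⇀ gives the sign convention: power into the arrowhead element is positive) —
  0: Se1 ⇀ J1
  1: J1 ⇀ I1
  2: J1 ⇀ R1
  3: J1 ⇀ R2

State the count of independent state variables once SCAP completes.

1  (I1 all integral)

#0 stroke→J1  (Se1 fixes effort; stroke away)
#1 stroke→I1  (J1: bond 0 brought effort, rest push out)
#2 stroke→R1  (J1: bond 0 brought effort, rest push out)
#3 stroke→R2  (J1 effort already set via bond 0)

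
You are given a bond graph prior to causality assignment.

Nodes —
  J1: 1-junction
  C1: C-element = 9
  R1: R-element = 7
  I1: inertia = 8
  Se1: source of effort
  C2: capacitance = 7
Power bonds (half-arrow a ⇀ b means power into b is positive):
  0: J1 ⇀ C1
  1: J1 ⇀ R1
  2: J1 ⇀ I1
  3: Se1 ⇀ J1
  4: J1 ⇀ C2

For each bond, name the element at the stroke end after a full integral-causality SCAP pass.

#0 →J1
#1 →J1
#2 →I1
#3 →J1
#4 →J1

β3 |J1  (Se1 fixes effort; stroke away)
β0 |J1  (C1 outputs effort q/C1)
β2 |I1  (I1 outputs flow p/I1)
β1 |J1  (common-f at J1 fixed by 2)
β4 |J1  (J1 flow already set via bond 2)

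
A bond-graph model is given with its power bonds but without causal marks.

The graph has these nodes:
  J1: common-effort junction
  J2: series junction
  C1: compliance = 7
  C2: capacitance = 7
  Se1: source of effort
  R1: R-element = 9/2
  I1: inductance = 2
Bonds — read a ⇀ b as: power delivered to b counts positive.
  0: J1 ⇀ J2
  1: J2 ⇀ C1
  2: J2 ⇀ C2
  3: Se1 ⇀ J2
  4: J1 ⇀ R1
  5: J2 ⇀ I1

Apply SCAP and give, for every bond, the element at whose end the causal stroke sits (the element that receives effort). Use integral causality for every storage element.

b3 stroke at J2  (Se1 fixes effort; stroke away)
b1 stroke at J2  (C1 outputs effort q/C1)
b2 stroke at J2  (C2 integral (e out))
b5 stroke at I1  (prefer integral on I1)
b0 stroke at J2  (1-jn J2 has f-setter on 5)
b4 stroke at J1  (closing 0-jn rule on J1)

β0 stroke at J2
β1 stroke at J2
β2 stroke at J2
β3 stroke at J2
β4 stroke at J1
β5 stroke at I1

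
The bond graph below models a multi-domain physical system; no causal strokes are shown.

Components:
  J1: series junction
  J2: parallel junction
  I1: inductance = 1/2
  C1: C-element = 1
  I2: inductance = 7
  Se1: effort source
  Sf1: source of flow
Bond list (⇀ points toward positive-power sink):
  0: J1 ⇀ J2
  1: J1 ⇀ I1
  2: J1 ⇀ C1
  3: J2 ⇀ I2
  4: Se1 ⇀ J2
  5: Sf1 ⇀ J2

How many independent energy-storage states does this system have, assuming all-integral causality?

3  (C1, I1, I2 all integral)

#4 stroke→J2  (Se1 fixes effort; stroke away)
#5 stroke→Sf1  (Sf1 (Sf) sets flow on bond)
#0 stroke→J1  (0-jn J2 has e-setter on 4)
#3 stroke→I2  (J2 effort already set via bond 4)
#1 stroke→I1  (I1 outputs flow p/I1)
#2 stroke→J1  (1-jn J1 has f-setter on 1)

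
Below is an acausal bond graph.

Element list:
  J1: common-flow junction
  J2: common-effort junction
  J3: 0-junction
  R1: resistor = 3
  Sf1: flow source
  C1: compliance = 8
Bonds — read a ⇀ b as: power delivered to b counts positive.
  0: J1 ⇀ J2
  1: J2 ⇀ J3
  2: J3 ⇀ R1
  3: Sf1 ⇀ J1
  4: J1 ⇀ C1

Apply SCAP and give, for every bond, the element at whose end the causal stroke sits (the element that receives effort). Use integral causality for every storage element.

b3 →Sf1  (source Sf1 imposes f)
b0 →J1  (J1: bond 3 brought flow, rest push out)
b4 →J1  (1-jn J1 has f-setter on 3)
b1 →J2  (J2 needs exactly one e-in)
b2 →J3  (only one effort-in slot at J3)

b0 stroke at J1
b1 stroke at J2
b2 stroke at J3
b3 stroke at Sf1
b4 stroke at J1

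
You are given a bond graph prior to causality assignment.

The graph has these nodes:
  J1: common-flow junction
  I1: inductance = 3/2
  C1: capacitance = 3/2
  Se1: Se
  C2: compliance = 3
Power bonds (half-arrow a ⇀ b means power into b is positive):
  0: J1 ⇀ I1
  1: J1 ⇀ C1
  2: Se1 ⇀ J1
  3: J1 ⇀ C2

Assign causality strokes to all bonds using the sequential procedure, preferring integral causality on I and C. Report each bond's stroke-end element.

β0 stroke→I1
β1 stroke→J1
β2 stroke→J1
β3 stroke→J1

β2 stroke at J1  (Se1 (Se) sets effort on bond)
β0 stroke at I1  (I1: I, integral causality)
β1 stroke at J1  (1-jn J1 has f-setter on 0)
β3 stroke at J1  (1-jn J1 has f-setter on 0)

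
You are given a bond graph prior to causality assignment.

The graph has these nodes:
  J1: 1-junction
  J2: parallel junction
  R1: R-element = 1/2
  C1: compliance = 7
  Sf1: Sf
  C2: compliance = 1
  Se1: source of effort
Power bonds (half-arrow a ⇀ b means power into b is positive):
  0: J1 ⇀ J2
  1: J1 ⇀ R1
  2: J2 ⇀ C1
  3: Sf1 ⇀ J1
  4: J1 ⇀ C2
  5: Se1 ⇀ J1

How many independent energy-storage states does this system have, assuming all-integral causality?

bond 3 |Sf1  (Sf1 fixes flow; stroke at Sf1)
bond 5 |J1  (Se1 (Se) sets effort on bond)
bond 0 |J1  (J1 flow already set via bond 3)
bond 1 |J1  (J1: bond 3 brought flow, rest push out)
bond 4 |J1  (common-f at J1 fixed by 3)
bond 2 |J2  (only one effort-in slot at J2)

2  (C1, C2 all integral)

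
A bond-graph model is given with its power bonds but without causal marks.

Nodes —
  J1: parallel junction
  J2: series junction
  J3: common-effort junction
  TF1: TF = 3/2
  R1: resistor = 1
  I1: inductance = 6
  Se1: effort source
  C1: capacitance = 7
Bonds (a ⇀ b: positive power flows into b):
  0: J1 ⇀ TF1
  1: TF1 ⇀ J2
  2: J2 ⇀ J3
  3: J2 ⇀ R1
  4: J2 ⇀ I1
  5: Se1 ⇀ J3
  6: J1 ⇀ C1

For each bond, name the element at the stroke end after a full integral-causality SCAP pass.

β5 →J3  (Se1: effort source, stroke at far end)
β2 →J2  (common-e at J3 fixed by 5)
β4 →I1  (I1 outputs flow p/I1)
β1 →J2  (J2: bond 4 brought flow, rest push out)
β3 →J2  (J2: bond 4 brought flow, rest push out)
β0 →TF1  (TF1: transformer flips bond 1)
β6 →J1  (J1 needs exactly one e-in)

#0 stroke at TF1
#1 stroke at J2
#2 stroke at J2
#3 stroke at J2
#4 stroke at I1
#5 stroke at J3
#6 stroke at J1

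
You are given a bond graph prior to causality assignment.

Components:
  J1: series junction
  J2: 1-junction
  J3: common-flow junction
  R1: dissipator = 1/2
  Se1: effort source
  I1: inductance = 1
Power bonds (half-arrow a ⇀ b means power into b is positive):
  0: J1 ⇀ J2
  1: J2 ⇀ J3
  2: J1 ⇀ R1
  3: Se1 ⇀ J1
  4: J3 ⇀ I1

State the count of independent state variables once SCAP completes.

1  (I1 all integral)

b3 stroke→J1  (source Se1 imposes e)
b4 stroke→I1  (I1 outputs flow p/I1)
b1 stroke→J3  (J3 flow already set via bond 4)
b0 stroke→J2  (1-jn J2 has f-setter on 1)
b2 stroke→J1  (1-jn J1 has f-setter on 0)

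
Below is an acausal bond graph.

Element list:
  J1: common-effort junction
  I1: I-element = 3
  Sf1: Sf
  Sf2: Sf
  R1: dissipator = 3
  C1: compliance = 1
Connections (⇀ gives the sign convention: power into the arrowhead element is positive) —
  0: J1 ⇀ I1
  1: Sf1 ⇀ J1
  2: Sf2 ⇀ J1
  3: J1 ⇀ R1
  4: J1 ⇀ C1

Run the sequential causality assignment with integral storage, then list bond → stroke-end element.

#0 |I1
#1 |Sf1
#2 |Sf2
#3 |R1
#4 |J1

#1 |Sf1  (Sf1 (Sf) sets flow on bond)
#2 |Sf2  (Sf2 (Sf) sets flow on bond)
#0 |I1  (prefer integral on I1)
#4 |J1  (C1 integral (e out))
#3 |R1  (J1 effort already set via bond 4)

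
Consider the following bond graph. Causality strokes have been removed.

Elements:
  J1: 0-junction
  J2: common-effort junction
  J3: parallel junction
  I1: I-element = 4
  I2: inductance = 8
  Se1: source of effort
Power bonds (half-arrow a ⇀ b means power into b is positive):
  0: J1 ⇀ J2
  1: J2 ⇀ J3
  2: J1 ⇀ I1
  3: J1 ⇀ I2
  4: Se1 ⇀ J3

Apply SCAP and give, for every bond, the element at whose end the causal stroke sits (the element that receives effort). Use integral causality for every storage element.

b4 |J3  (Se1 (Se) sets effort on bond)
b1 |J2  (J3: bond 4 brought effort, rest push out)
b0 |J1  (0-jn J2 has e-setter on 1)
b2 |I1  (J1 effort already set via bond 0)
b3 |I2  (J1: bond 0 brought effort, rest push out)

#0 stroke→J1
#1 stroke→J2
#2 stroke→I1
#3 stroke→I2
#4 stroke→J3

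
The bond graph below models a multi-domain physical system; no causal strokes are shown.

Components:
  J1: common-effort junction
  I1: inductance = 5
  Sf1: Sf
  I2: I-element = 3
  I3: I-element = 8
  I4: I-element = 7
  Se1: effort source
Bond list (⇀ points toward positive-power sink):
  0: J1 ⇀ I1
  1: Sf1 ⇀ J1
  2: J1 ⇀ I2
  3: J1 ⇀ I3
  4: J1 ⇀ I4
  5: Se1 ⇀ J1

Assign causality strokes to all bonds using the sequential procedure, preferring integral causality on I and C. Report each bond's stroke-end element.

b1 |Sf1  (source Sf1 imposes f)
b5 |J1  (Se1 (Se) sets effort on bond)
b0 |I1  (0-jn J1 has e-setter on 5)
b2 |I2  (common-e at J1 fixed by 5)
b3 |I3  (J1: bond 5 brought effort, rest push out)
b4 |I4  (common-e at J1 fixed by 5)

bond 0 stroke at I1
bond 1 stroke at Sf1
bond 2 stroke at I2
bond 3 stroke at I3
bond 4 stroke at I4
bond 5 stroke at J1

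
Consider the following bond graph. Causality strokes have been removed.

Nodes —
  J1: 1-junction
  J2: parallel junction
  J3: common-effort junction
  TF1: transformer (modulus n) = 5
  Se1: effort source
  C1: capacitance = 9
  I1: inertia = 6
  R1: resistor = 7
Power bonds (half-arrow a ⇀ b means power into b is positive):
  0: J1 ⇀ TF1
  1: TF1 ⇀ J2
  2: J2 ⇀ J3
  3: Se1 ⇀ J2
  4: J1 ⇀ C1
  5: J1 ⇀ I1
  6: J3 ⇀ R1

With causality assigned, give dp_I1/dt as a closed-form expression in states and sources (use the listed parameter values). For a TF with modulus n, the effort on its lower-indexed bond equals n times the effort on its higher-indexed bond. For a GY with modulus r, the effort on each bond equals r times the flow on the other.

β3 |J2  (Se1: effort source, stroke at far end)
β1 |TF1  (0-jn J2 has e-setter on 3)
β2 |J3  (J2: bond 3 brought effort, rest push out)
β6 |R1  (J3: bond 2 brought effort, rest push out)
β0 |J1  (TF TF1: opposite of bond 1)
β4 |J1  (C1 integral (e out))
β5 |I1  (only one flow-in slot at J1)

dp_I1/dt = -5*E_Se1 - q_C1/9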